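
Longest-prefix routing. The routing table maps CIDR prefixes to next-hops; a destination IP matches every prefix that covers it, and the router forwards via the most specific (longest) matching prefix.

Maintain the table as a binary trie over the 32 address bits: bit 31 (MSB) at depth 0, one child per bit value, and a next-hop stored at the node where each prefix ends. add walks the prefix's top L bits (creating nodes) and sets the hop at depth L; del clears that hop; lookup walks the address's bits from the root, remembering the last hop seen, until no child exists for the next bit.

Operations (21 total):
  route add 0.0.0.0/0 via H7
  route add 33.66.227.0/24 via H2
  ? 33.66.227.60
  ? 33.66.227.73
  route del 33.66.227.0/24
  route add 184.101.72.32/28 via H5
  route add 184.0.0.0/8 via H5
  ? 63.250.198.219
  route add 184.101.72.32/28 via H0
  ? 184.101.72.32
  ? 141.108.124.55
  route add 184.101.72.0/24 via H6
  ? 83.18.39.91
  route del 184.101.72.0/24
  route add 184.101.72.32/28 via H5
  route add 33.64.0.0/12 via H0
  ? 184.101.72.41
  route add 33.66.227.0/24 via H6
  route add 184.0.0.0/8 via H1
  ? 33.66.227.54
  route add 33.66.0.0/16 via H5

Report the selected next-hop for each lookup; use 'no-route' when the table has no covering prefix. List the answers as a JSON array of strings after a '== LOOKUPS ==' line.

Process each operation:
  add 0.0.0.0/0 -> H7 at depth 0
  add 33.66.227.0/24 -> H2 at depth 24
  lookup 33.66.227.60: bits 001000010100001011100011 walk d0:H7→d1:-→d2:-→d3:-→d4:-→d5:-→d6:-→d7:-→d8:-→d9:-→d10:-→d11:-→d12:-→d13:-→d14:-→d15:-→d16:-→d17:-→d18:-→d19:-→d20:-→d21:-→d22:-→d23:-→d24:H2 -> H2
  lookup 33.66.227.73: bits 001000010100001011100011 walk d0:H7→d1:-→d2:-→d3:-→d4:-→d5:-→d6:-→d7:-→d8:-→d9:-→d10:-→d11:-→d12:-→d13:-→d14:-→d15:-→d16:-→d17:-→d18:-→d19:-→d20:-→d21:-→d22:-→d23:-→d24:H2 -> H2
  del 33.66.227.0/24 (clear depth 24)
  add 184.101.72.32/28 -> H5 at depth 28
  add 184.0.0.0/8 -> H5 at depth 8
  lookup 63.250.198.219: bits 001 walk d0:H7→d1:-→d2:-→d3:- -> H7
  add 184.101.72.32/28 -> H0 at depth 28
  lookup 184.101.72.32: bits 1011100001100101010010000010 walk d0:H7→d1:-→d2:-→d3:-→d4:-→d5:-→d6:-→d7:-→d8:H5→d9:-→d10:-→d11:-→d12:-→d13:-→d14:-→d15:-→d16:-→d17:-→d18:-→d19:-→d20:-→d21:-→d22:-→d23:-→d24:-→d25:-→d26:-→d27:-→d28:H0 -> H0
  lookup 141.108.124.55: bits 10 walk d0:H7→d1:-→d2:- -> H7
  add 184.101.72.0/24 -> H6 at depth 24
  lookup 83.18.39.91: bits 0 walk d0:H7→d1:- -> H7
  del 184.101.72.0/24 (clear depth 24)
  add 184.101.72.32/28 -> H5 at depth 28
  add 33.64.0.0/12 -> H0 at depth 12
  lookup 184.101.72.41: bits 1011100001100101010010000010 walk d0:H7→d1:-→d2:-→d3:-→d4:-→d5:-→d6:-→d7:-→d8:H5→d9:-→d10:-→d11:-→d12:-→d13:-→d14:-→d15:-→d16:-→d17:-→d18:-→d19:-→d20:-→d21:-→d22:-→d23:-→d24:-→d25:-→d26:-→d27:-→d28:H5 -> H5
  add 33.66.227.0/24 -> H6 at depth 24
  add 184.0.0.0/8 -> H1 at depth 8
  lookup 33.66.227.54: bits 001000010100001011100011 walk d0:H7→d1:-→d2:-→d3:-→d4:-→d5:-→d6:-→d7:-→d8:-→d9:-→d10:-→d11:-→d12:H0→d13:-→d14:-→d15:-→d16:-→d17:-→d18:-→d19:-→d20:-→d21:-→d22:-→d23:-→d24:H6 -> H6
  add 33.66.0.0/16 -> H5 at depth 16

== LOOKUPS ==
["H2","H2","H7","H0","H7","H7","H5","H6"]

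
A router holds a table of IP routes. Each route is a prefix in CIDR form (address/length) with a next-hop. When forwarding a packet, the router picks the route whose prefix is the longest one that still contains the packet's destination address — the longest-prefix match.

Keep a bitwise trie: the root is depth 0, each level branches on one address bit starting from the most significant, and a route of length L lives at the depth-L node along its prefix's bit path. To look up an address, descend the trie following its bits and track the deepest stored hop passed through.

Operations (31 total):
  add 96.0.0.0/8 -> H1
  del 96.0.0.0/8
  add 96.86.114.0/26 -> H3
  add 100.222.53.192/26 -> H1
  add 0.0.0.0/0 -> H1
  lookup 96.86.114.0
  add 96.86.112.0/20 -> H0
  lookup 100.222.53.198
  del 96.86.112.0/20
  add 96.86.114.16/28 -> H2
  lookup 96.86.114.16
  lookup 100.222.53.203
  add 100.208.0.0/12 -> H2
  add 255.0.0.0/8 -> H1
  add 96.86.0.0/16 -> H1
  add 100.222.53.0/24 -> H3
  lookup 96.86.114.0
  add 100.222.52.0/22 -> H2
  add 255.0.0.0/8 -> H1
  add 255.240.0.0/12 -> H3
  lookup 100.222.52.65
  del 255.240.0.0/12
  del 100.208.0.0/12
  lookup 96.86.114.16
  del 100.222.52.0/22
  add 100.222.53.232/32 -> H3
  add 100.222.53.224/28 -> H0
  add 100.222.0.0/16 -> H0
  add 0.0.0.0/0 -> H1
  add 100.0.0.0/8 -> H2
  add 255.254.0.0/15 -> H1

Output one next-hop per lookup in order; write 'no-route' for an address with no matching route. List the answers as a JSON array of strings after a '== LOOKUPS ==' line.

Apply in order:
  + 96.0.0.0/8 (H1) depth=8
  del 96.0.0.0/8 (clear depth 8)
  + 96.86.114.0/26 (H3) depth=26
  + 100.222.53.192/26 (H1) depth=26
  + 0.0.0.0/0 (H1) depth=0
  ? 96.86.114.0  path d0:H1→d1:-→d2:-→d3:-→d4:-→d5:-→d6:-→d7:-→d8:-→d9:-→d10:-→d11:-→d12:-→d13:-→d14:-→d15:-→d16:-→d17:-→d18:-→d19:-→d20:-→d21:-→d22:-→d23:-→d24:-→d25:-→d26:H3  best=H3
  + 96.86.112.0/20 (H0) depth=20
  ? 100.222.53.198  path d0:H1→d1:-→d2:-→d3:-→d4:-→d5:-→d6:-→d7:-→d8:-→d9:-→d10:-→d11:-→d12:-→d13:-→d14:-→d15:-→d16:-→d17:-→d18:-→d19:-→d20:-→d21:-→d22:-→d23:-→d24:-→d25:-→d26:H1  best=H1
  del 96.86.112.0/20 (clear depth 20)
  + 96.86.114.16/28 (H2) depth=28
  ? 96.86.114.16  path d0:H1→d1:-→d2:-→d3:-→d4:-→d5:-→d6:-→d7:-→d8:-→d9:-→d10:-→d11:-→d12:-→d13:-→d14:-→d15:-→d16:-→d17:-→d18:-→d19:-→d20:-→d21:-→d22:-→d23:-→d24:-→d25:-→d26:H3→d27:-→d28:H2  best=H2
  ? 100.222.53.203  path d0:H1→d1:-→d2:-→d3:-→d4:-→d5:-→d6:-→d7:-→d8:-→d9:-→d10:-→d11:-→d12:-→d13:-→d14:-→d15:-→d16:-→d17:-→d18:-→d19:-→d20:-→d21:-→d22:-→d23:-→d24:-→d25:-→d26:H1  best=H1
  + 100.208.0.0/12 (H2) depth=12
  + 255.0.0.0/8 (H1) depth=8
  + 96.86.0.0/16 (H1) depth=16
  + 100.222.53.0/24 (H3) depth=24
  ? 96.86.114.0  path d0:H1→d1:-→d2:-→d3:-→d4:-→d5:-→d6:-→d7:-→d8:-→d9:-→d10:-→d11:-→d12:-→d13:-→d14:-→d15:-→d16:H1→d17:-→d18:-→d19:-→d20:-→d21:-→d22:-→d23:-→d24:-→d25:-→d26:H3→d27:-  best=H3
  + 100.222.52.0/22 (H2) depth=22
  + 255.0.0.0/8 (H1) depth=8
  + 255.240.0.0/12 (H3) depth=12
  ? 100.222.52.65  path d0:H1→d1:-→d2:-→d3:-→d4:-→d5:-→d6:-→d7:-→d8:-→d9:-→d10:-→d11:-→d12:H2→d13:-→d14:-→d15:-→d16:-→d17:-→d18:-→d19:-→d20:-→d21:-→d22:H2→d23:-  best=H2
  del 255.240.0.0/12 (clear depth 12)
  del 100.208.0.0/12 (clear depth 12)
  ? 96.86.114.16  path d0:H1→d1:-→d2:-→d3:-→d4:-→d5:-→d6:-→d7:-→d8:-→d9:-→d10:-→d11:-→d12:-→d13:-→d14:-→d15:-→d16:H1→d17:-→d18:-→d19:-→d20:-→d21:-→d22:-→d23:-→d24:-→d25:-→d26:H3→d27:-→d28:H2  best=H2
  del 100.222.52.0/22 (clear depth 22)
  + 100.222.53.232/32 (H3) depth=32
  + 100.222.53.224/28 (H0) depth=28
  + 100.222.0.0/16 (H0) depth=16
  + 0.0.0.0/0 (H1) depth=0
  + 100.0.0.0/8 (H2) depth=8
  + 255.254.0.0/15 (H1) depth=15

== LOOKUPS ==
["H3","H1","H2","H1","H3","H2","H2"]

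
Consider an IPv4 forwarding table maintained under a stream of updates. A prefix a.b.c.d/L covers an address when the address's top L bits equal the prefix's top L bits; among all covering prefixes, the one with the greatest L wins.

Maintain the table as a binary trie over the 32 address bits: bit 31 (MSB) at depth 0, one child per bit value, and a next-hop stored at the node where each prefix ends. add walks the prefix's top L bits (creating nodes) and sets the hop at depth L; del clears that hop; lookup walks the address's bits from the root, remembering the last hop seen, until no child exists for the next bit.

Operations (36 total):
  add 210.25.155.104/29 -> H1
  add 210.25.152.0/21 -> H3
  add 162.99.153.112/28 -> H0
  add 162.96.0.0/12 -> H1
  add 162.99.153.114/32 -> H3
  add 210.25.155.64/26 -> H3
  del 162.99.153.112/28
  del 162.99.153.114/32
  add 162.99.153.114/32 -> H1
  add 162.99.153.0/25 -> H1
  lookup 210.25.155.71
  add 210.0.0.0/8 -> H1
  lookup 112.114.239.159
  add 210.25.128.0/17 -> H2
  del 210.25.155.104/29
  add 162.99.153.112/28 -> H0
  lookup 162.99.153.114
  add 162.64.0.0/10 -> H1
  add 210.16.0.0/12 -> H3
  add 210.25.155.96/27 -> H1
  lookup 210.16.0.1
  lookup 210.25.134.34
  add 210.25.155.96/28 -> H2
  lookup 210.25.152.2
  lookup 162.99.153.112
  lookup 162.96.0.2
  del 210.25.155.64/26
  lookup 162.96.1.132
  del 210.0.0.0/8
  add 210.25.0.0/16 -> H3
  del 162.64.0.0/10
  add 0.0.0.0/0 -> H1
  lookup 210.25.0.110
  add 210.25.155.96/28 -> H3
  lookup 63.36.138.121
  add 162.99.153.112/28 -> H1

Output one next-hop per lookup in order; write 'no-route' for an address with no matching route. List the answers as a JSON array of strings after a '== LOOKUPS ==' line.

Trace:
  add 210.25.155.104/29 -> H1 at depth 29
  add 210.25.152.0/21 -> H3 at depth 21
  add 162.99.153.112/28 -> H0 at depth 28
  add 162.96.0.0/12 -> H1 at depth 12
  add 162.99.153.114/32 -> H3 at depth 32
  add 210.25.155.64/26 -> H3 at depth 26
  del 162.99.153.112/28 (clear depth 28)
  del 162.99.153.114/32 (clear depth 32)
  add 162.99.153.114/32 -> H1 at depth 32
  add 162.99.153.0/25 -> H1 at depth 25
  ? 210.25.155.71  path d0:-→d1:-→d2:-→d3:-→d4:-→d5:-→d6:-→d7:-→d8:-→d9:-→d10:-→d11:-→d12:-→d13:-→d14:-→d15:-→d16:-→d17:-→d18:-→d19:-→d20:-→d21:H3→d22:-→d23:-→d24:-→d25:-→d26:H3  best=H3
  add 210.0.0.0/8 -> H1 at depth 8
  ? 112.114.239.159  path d0:-  best=no-route
  add 210.25.128.0/17 -> H2 at depth 17
  del 210.25.155.104/29 (clear depth 29)
  add 162.99.153.112/28 -> H0 at depth 28
  ? 162.99.153.114  path d0:-→d1:-→d2:-→d3:-→d4:-→d5:-→d6:-→d7:-→d8:-→d9:-→d10:-→d11:-→d12:H1→d13:-→d14:-→d15:-→d16:-→d17:-→d18:-→d19:-→d20:-→d21:-→d22:-→d23:-→d24:-→d25:H1→d26:-→d27:-→d28:H0→d29:-→d30:-→d31:-→d32:H1  best=H1
  add 162.64.0.0/10 -> H1 at depth 10
  add 210.16.0.0/12 -> H3 at depth 12
  add 210.25.155.96/27 -> H1 at depth 27
  ? 210.16.0.1  path d0:-→d1:-→d2:-→d3:-→d4:-→d5:-→d6:-→d7:-→d8:H1→d9:-→d10:-→d11:-→d12:H3  best=H3
  ? 210.25.134.34  path d0:-→d1:-→d2:-→d3:-→d4:-→d5:-→d6:-→d7:-→d8:H1→d9:-→d10:-→d11:-→d12:H3→d13:-→d14:-→d15:-→d16:-→d17:H2→d18:-→d19:-  best=H2
  add 210.25.155.96/28 -> H2 at depth 28
  ? 210.25.152.2  path d0:-→d1:-→d2:-→d3:-→d4:-→d5:-→d6:-→d7:-→d8:H1→d9:-→d10:-→d11:-→d12:H3→d13:-→d14:-→d15:-→d16:-→d17:H2→d18:-→d19:-→d20:-→d21:H3→d22:-  best=H3
  ? 162.99.153.112  path d0:-→d1:-→d2:-→d3:-→d4:-→d5:-→d6:-→d7:-→d8:-→d9:-→d10:H1→d11:-→d12:H1→d13:-→d14:-→d15:-→d16:-→d17:-→d18:-→d19:-→d20:-→d21:-→d22:-→d23:-→d24:-→d25:H1→d26:-→d27:-→d28:H0→d29:-→d30:-  best=H0
  ? 162.96.0.2  path d0:-→d1:-→d2:-→d3:-→d4:-→d5:-→d6:-→d7:-→d8:-→d9:-→d10:H1→d11:-→d12:H1→d13:-→d14:-  best=H1
  del 210.25.155.64/26 (clear depth 26)
  ? 162.96.1.132  path d0:-→d1:-→d2:-→d3:-→d4:-→d5:-→d6:-→d7:-→d8:-→d9:-→d10:H1→d11:-→d12:H1→d13:-→d14:-  best=H1
  del 210.0.0.0/8 (clear depth 8)
  add 210.25.0.0/16 -> H3 at depth 16
  del 162.64.0.0/10 (clear depth 10)
  add 0.0.0.0/0 -> H1 at depth 0
  ? 210.25.0.110  path d0:H1→d1:-→d2:-→d3:-→d4:-→d5:-→d6:-→d7:-→d8:-→d9:-→d10:-→d11:-→d12:H3→d13:-→d14:-→d15:-→d16:H3  best=H3
  add 210.25.155.96/28 -> H3 at depth 28
  ? 63.36.138.121  path d0:H1  best=H1
  add 162.99.153.112/28 -> H1 at depth 28

== LOOKUPS ==
["H3","no-route","H1","H3","H2","H3","H0","H1","H1","H3","H1"]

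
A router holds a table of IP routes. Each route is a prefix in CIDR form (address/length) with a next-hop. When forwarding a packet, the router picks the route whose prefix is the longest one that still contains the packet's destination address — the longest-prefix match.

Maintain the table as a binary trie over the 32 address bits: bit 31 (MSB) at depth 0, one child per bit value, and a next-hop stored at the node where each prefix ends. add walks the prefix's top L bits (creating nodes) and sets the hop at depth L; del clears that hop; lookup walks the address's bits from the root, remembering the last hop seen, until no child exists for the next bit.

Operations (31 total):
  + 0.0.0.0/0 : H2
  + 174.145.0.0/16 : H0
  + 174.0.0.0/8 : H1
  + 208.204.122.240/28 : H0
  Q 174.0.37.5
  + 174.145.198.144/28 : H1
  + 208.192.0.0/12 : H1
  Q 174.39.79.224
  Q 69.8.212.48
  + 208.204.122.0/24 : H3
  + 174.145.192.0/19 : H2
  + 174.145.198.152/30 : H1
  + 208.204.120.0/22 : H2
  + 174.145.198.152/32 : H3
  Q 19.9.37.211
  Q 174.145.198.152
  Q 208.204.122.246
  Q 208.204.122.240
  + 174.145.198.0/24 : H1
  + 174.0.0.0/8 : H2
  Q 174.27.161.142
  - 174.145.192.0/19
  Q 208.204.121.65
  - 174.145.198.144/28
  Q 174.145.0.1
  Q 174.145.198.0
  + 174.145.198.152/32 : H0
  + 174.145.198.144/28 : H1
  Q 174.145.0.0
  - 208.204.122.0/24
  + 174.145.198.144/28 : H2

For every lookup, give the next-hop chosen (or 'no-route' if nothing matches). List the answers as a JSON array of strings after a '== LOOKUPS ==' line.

Apply in order:
  add 0.0.0.0/0 -> H2 at depth 0
  add 174.145.0.0/16 -> H0 at depth 16
  add 174.0.0.0/8 -> H1 at depth 8
  add 208.204.122.240/28 -> H0 at depth 28
  ? 174.0.37.5  path d0:H2→d1:-→d2:-→d3:-→d4:-→d5:-→d6:-→d7:-→d8:H1  best=H1
  add 174.145.198.144/28 -> H1 at depth 28
  add 208.192.0.0/12 -> H1 at depth 12
  ? 174.39.79.224  path d0:H2→d1:-→d2:-→d3:-→d4:-→d5:-→d6:-→d7:-→d8:H1  best=H1
  ? 69.8.212.48  path d0:H2  best=H2
  add 208.204.122.0/24 -> H3 at depth 24
  add 174.145.192.0/19 -> H2 at depth 19
  add 174.145.198.152/30 -> H1 at depth 30
  add 208.204.120.0/22 -> H2 at depth 22
  add 174.145.198.152/32 -> H3 at depth 32
  ? 19.9.37.211  path d0:H2  best=H2
  ? 174.145.198.152  path d0:H2→d1:-→d2:-→d3:-→d4:-→d5:-→d6:-→d7:-→d8:H1→d9:-→d10:-→d11:-→d12:-→d13:-→d14:-→d15:-→d16:H0→d17:-→d18:-→d19:H2→d20:-→d21:-→d22:-→d23:-→d24:-→d25:-→d26:-→d27:-→d28:H1→d29:-→d30:H1→d31:-→d32:H3  best=H3
  ? 208.204.122.246  path d0:H2→d1:-→d2:-→d3:-→d4:-→d5:-→d6:-→d7:-→d8:-→d9:-→d10:-→d11:-→d12:H1→d13:-→d14:-→d15:-→d16:-→d17:-→d18:-→d19:-→d20:-→d21:-→d22:H2→d23:-→d24:H3→d25:-→d26:-→d27:-→d28:H0  best=H0
  ? 208.204.122.240  path d0:H2→d1:-→d2:-→d3:-→d4:-→d5:-→d6:-→d7:-→d8:-→d9:-→d10:-→d11:-→d12:H1→d13:-→d14:-→d15:-→d16:-→d17:-→d18:-→d19:-→d20:-→d21:-→d22:H2→d23:-→d24:H3→d25:-→d26:-→d27:-→d28:H0  best=H0
  add 174.145.198.0/24 -> H1 at depth 24
  add 174.0.0.0/8 -> H2 at depth 8
  ? 174.27.161.142  path d0:H2→d1:-→d2:-→d3:-→d4:-→d5:-→d6:-→d7:-→d8:H2  best=H2
  del 174.145.192.0/19 (clear depth 19)
  ? 208.204.121.65  path d0:H2→d1:-→d2:-→d3:-→d4:-→d5:-→d6:-→d7:-→d8:-→d9:-→d10:-→d11:-→d12:H1→d13:-→d14:-→d15:-→d16:-→d17:-→d18:-→d19:-→d20:-→d21:-→d22:H2  best=H2
  del 174.145.198.144/28 (clear depth 28)
  ? 174.145.0.1  path d0:H2→d1:-→d2:-→d3:-→d4:-→d5:-→d6:-→d7:-→d8:H2→d9:-→d10:-→d11:-→d12:-→d13:-→d14:-→d15:-→d16:H0  best=H0
  ? 174.145.198.0  path d0:H2→d1:-→d2:-→d3:-→d4:-→d5:-→d6:-→d7:-→d8:H2→d9:-→d10:-→d11:-→d12:-→d13:-→d14:-→d15:-→d16:H0→d17:-→d18:-→d19:-→d20:-→d21:-→d22:-→d23:-→d24:H1  best=H1
  add 174.145.198.152/32 -> H0 at depth 32
  add 174.145.198.144/28 -> H1 at depth 28
  ? 174.145.0.0  path d0:H2→d1:-→d2:-→d3:-→d4:-→d5:-→d6:-→d7:-→d8:H2→d9:-→d10:-→d11:-→d12:-→d13:-→d14:-→d15:-→d16:H0  best=H0
  del 208.204.122.0/24 (clear depth 24)
  add 174.145.198.144/28 -> H2 at depth 28

== LOOKUPS ==
["H1","H1","H2","H2","H3","H0","H0","H2","H2","H0","H1","H0"]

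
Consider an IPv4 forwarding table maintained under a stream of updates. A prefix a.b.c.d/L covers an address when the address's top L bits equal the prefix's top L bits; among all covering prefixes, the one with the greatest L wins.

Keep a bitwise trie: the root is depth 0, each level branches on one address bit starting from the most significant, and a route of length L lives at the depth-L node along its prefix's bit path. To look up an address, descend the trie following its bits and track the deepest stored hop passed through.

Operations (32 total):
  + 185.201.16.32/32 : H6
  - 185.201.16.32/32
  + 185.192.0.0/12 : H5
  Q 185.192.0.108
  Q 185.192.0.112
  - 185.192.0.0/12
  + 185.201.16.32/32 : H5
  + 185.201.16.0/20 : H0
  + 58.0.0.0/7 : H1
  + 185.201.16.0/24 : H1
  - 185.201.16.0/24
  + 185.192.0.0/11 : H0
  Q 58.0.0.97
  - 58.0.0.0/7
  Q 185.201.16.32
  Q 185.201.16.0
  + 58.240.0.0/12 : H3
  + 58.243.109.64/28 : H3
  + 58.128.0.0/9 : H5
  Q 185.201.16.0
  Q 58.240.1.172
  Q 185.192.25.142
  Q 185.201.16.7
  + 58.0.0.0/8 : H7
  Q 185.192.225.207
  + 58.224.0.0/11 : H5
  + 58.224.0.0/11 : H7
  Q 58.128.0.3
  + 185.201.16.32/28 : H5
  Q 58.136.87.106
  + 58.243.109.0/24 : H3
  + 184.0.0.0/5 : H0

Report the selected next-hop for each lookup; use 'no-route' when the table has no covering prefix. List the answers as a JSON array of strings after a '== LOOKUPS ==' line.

Apply in order:
  + 185.201.16.32/32 (H6) depth=32
  del 185.201.16.32/32 (clear depth 32)
  + 185.192.0.0/12 (H5) depth=12
  ? 185.192.0.108  path d0:-→d1:-→d2:-→d3:-→d4:-→d5:-→d6:-→d7:-→d8:-→d9:-→d10:-→d11:-→d12:H5  best=H5
  ? 185.192.0.112  path d0:-→d1:-→d2:-→d3:-→d4:-→d5:-→d6:-→d7:-→d8:-→d9:-→d10:-→d11:-→d12:H5  best=H5
  del 185.192.0.0/12 (clear depth 12)
  + 185.201.16.32/32 (H5) depth=32
  + 185.201.16.0/20 (H0) depth=20
  + 58.0.0.0/7 (H1) depth=7
  + 185.201.16.0/24 (H1) depth=24
  del 185.201.16.0/24 (clear depth 24)
  + 185.192.0.0/11 (H0) depth=11
  ? 58.0.0.97  path d0:-→d1:-→d2:-→d3:-→d4:-→d5:-→d6:-→d7:H1  best=H1
  del 58.0.0.0/7 (clear depth 7)
  ? 185.201.16.32  path d0:-→d1:-→d2:-→d3:-→d4:-→d5:-→d6:-→d7:-→d8:-→d9:-→d10:-→d11:H0→d12:-→d13:-→d14:-→d15:-→d16:-→d17:-→d18:-→d19:-→d20:H0→d21:-→d22:-→d23:-→d24:-→d25:-→d26:-→d27:-→d28:-→d29:-→d30:-→d31:-→d32:H5  best=H5
  ? 185.201.16.0  path d0:-→d1:-→d2:-→d3:-→d4:-→d5:-→d6:-→d7:-→d8:-→d9:-→d10:-→d11:H0→d12:-→d13:-→d14:-→d15:-→d16:-→d17:-→d18:-→d19:-→d20:H0→d21:-→d22:-→d23:-→d24:-→d25:-→d26:-  best=H0
  + 58.240.0.0/12 (H3) depth=12
  + 58.243.109.64/28 (H3) depth=28
  + 58.128.0.0/9 (H5) depth=9
  ? 185.201.16.0  path d0:-→d1:-→d2:-→d3:-→d4:-→d5:-→d6:-→d7:-→d8:-→d9:-→d10:-→d11:H0→d12:-→d13:-→d14:-→d15:-→d16:-→d17:-→d18:-→d19:-→d20:H0→d21:-→d22:-→d23:-→d24:-→d25:-→d26:-  best=H0
  ? 58.240.1.172  path d0:-→d1:-→d2:-→d3:-→d4:-→d5:-→d6:-→d7:-→d8:-→d9:H5→d10:-→d11:-→d12:H3→d13:-→d14:-  best=H3
  ? 185.192.25.142  path d0:-→d1:-→d2:-→d3:-→d4:-→d5:-→d6:-→d7:-→d8:-→d9:-→d10:-→d11:H0→d12:-  best=H0
  ? 185.201.16.7  path d0:-→d1:-→d2:-→d3:-→d4:-→d5:-→d6:-→d7:-→d8:-→d9:-→d10:-→d11:H0→d12:-→d13:-→d14:-→d15:-→d16:-→d17:-→d18:-→d19:-→d20:H0→d21:-→d22:-→d23:-→d24:-→d25:-→d26:-  best=H0
  + 58.0.0.0/8 (H7) depth=8
  ? 185.192.225.207  path d0:-→d1:-→d2:-→d3:-→d4:-→d5:-→d6:-→d7:-→d8:-→d9:-→d10:-→d11:H0→d12:-  best=H0
  + 58.224.0.0/11 (H5) depth=11
  + 58.224.0.0/11 (H7) depth=11
  ? 58.128.0.3  path d0:-→d1:-→d2:-→d3:-→d4:-→d5:-→d6:-→d7:-→d8:H7→d9:H5  best=H5
  + 185.201.16.32/28 (H5) depth=28
  ? 58.136.87.106  path d0:-→d1:-→d2:-→d3:-→d4:-→d5:-→d6:-→d7:-→d8:H7→d9:H5  best=H5
  + 58.243.109.0/24 (H3) depth=24
  + 184.0.0.0/5 (H0) depth=5

== LOOKUPS ==
["H5","H5","H1","H5","H0","H0","H3","H0","H0","H0","H5","H5"]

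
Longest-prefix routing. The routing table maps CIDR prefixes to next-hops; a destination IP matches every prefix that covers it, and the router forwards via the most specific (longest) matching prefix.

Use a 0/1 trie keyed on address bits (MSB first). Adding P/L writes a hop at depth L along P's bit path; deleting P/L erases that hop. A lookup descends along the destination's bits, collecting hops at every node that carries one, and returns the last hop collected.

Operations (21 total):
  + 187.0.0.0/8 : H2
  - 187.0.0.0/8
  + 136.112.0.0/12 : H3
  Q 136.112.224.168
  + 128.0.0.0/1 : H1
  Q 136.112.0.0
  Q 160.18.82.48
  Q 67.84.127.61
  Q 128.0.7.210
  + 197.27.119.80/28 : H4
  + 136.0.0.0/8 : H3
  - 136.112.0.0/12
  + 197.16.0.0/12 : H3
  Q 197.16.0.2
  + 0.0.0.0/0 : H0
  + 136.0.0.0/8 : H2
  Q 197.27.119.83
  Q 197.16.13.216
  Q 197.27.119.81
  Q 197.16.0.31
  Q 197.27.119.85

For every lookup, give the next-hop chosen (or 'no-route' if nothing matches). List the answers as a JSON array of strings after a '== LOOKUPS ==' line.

Apply in order:
  add 187.0.0.0/8 -> H2 at depth 8
  del 187.0.0.0/8 (clear depth 8)
  add 136.112.0.0/12 -> H3 at depth 12
  Q 136.112.224.168: descend 100010000111 ; hops seen [H3] ; pick H3
  add 128.0.0.0/1 -> H1 at depth 1
  Q 136.112.0.0: descend 100010000111 ; hops seen [H1,H3] ; pick H3
  Q 160.18.82.48: descend 101 ; hops seen [H1] ; pick H1
  Q 67.84.127.61: descend ε ; hops seen [∅] ; pick no-route
  Q 128.0.7.210: descend 1000 ; hops seen [H1] ; pick H1
  add 197.27.119.80/28 -> H4 at depth 28
  add 136.0.0.0/8 -> H3 at depth 8
  del 136.112.0.0/12 (clear depth 12)
  add 197.16.0.0/12 -> H3 at depth 12
  Q 197.16.0.2: descend 110001010001 ; hops seen [H1,H3] ; pick H3
  add 0.0.0.0/0 -> H0 at depth 0
  add 136.0.0.0/8 -> H2 at depth 8
  Q 197.27.119.83: descend 1100010100011011011101110101 ; hops seen [H0,H1,H3,H4] ; pick H4
  Q 197.16.13.216: descend 110001010001 ; hops seen [H0,H1,H3] ; pick H3
  Q 197.27.119.81: descend 1100010100011011011101110101 ; hops seen [H0,H1,H3,H4] ; pick H4
  Q 197.16.0.31: descend 110001010001 ; hops seen [H0,H1,H3] ; pick H3
  Q 197.27.119.85: descend 1100010100011011011101110101 ; hops seen [H0,H1,H3,H4] ; pick H4

== LOOKUPS ==
["H3","H3","H1","no-route","H1","H3","H4","H3","H4","H3","H4"]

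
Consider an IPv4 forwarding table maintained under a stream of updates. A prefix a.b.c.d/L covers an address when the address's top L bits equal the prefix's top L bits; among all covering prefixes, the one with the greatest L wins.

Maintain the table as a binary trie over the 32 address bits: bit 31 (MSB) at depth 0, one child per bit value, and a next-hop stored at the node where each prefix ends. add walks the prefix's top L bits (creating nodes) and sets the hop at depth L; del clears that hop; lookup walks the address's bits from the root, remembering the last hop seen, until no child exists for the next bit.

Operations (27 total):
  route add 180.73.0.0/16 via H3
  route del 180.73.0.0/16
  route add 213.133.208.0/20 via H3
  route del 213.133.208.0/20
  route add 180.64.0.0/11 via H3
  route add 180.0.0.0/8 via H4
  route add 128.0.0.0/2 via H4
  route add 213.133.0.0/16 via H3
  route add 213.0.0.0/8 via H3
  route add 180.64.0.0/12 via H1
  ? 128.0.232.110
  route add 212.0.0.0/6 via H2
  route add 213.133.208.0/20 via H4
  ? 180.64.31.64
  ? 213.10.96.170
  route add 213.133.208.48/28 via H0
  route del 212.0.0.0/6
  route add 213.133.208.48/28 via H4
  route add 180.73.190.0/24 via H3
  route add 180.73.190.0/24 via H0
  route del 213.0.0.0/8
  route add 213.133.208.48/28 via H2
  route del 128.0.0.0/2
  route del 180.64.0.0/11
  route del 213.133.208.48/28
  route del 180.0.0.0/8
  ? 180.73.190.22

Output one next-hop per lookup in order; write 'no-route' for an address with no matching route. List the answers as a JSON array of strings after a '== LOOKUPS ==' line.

Trace:
  add 180.73.0.0/16 -> H3 at depth 16
  del 180.73.0.0/16 (clear depth 16)
  add 213.133.208.0/20 -> H3 at depth 20
  del 213.133.208.0/20 (clear depth 20)
  add 180.64.0.0/11 -> H3 at depth 11
  add 180.0.0.0/8 -> H4 at depth 8
  add 128.0.0.0/2 -> H4 at depth 2
  add 213.133.0.0/16 -> H3 at depth 16
  add 213.0.0.0/8 -> H3 at depth 8
  add 180.64.0.0/12 -> H1 at depth 12
  ? 128.0.232.110  path d0:-→d1:-→d2:H4  best=H4
  add 212.0.0.0/6 -> H2 at depth 6
  add 213.133.208.0/20 -> H4 at depth 20
  ? 180.64.31.64  path d0:-→d1:-→d2:H4→d3:-→d4:-→d5:-→d6:-→d7:-→d8:H4→d9:-→d10:-→d11:H3→d12:H1  best=H1
  ? 213.10.96.170  path d0:-→d1:-→d2:-→d3:-→d4:-→d5:-→d6:H2→d7:-→d8:H3  best=H3
  add 213.133.208.48/28 -> H0 at depth 28
  del 212.0.0.0/6 (clear depth 6)
  add 213.133.208.48/28 -> H4 at depth 28
  add 180.73.190.0/24 -> H3 at depth 24
  add 180.73.190.0/24 -> H0 at depth 24
  del 213.0.0.0/8 (clear depth 8)
  add 213.133.208.48/28 -> H2 at depth 28
  del 128.0.0.0/2 (clear depth 2)
  del 180.64.0.0/11 (clear depth 11)
  del 213.133.208.48/28 (clear depth 28)
  del 180.0.0.0/8 (clear depth 8)
  ? 180.73.190.22  path d0:-→d1:-→d2:-→d3:-→d4:-→d5:-→d6:-→d7:-→d8:-→d9:-→d10:-→d11:-→d12:H1→d13:-→d14:-→d15:-→d16:-→d17:-→d18:-→d19:-→d20:-→d21:-→d22:-→d23:-→d24:H0  best=H0

== LOOKUPS ==
["H4","H1","H3","H0"]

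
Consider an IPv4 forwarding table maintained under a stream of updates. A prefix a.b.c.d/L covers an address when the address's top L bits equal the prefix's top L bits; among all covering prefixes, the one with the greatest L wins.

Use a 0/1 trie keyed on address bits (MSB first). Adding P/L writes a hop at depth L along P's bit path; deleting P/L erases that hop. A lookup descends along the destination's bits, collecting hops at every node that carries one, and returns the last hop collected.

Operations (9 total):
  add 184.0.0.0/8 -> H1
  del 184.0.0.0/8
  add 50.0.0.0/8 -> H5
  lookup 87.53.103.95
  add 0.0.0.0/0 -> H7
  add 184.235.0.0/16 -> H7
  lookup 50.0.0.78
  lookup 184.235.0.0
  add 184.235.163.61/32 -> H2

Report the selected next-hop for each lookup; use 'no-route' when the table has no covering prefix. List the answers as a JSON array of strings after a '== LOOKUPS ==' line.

Trace:
  add 184.0.0.0/8 -> H1 at depth 8
  del 184.0.0.0/8 (clear depth 8)
  add 50.0.0.0/8 -> H5 at depth 8
  lookup 87.53.103.95: bits 0 walk d0:-→d1:- -> no-route
  add 0.0.0.0/0 -> H7 at depth 0
  add 184.235.0.0/16 -> H7 at depth 16
  lookup 50.0.0.78: bits 00110010 walk d0:H7→d1:-→d2:-→d3:-→d4:-→d5:-→d6:-→d7:-→d8:H5 -> H5
  lookup 184.235.0.0: bits 1011100011101011 walk d0:H7→d1:-→d2:-→d3:-→d4:-→d5:-→d6:-→d7:-→d8:-→d9:-→d10:-→d11:-→d12:-→d13:-→d14:-→d15:-→d16:H7 -> H7
  add 184.235.163.61/32 -> H2 at depth 32

== LOOKUPS ==
["no-route","H5","H7"]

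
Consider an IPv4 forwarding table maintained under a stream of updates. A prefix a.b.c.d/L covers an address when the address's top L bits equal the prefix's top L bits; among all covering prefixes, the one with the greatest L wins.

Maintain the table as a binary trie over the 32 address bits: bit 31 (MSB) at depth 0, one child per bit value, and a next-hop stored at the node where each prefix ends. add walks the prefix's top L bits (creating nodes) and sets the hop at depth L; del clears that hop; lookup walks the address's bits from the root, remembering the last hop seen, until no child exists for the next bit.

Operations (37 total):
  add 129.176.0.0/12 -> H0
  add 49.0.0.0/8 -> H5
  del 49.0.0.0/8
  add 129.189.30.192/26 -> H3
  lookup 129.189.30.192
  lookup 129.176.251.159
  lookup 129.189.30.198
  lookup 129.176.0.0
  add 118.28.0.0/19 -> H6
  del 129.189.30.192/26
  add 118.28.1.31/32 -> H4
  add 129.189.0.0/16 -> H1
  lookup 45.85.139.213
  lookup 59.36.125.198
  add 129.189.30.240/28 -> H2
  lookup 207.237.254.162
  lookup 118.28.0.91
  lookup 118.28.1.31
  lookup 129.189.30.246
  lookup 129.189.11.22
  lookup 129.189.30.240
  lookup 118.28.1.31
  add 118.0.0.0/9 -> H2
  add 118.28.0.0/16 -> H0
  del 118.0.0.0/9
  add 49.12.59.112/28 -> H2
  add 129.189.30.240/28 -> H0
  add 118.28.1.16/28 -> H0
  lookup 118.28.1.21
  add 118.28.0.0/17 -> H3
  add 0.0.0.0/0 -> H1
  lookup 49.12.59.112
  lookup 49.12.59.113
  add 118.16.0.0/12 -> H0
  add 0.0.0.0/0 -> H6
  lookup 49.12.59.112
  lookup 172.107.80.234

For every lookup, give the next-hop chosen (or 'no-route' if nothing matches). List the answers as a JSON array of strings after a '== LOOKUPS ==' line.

Process each operation:
  add 129.176.0.0/12 -> H0 at depth 12
  add 49.0.0.0/8 -> H5 at depth 8
  del 49.0.0.0/8 (clear depth 8)
  add 129.189.30.192/26 -> H3 at depth 26
  ? 129.189.30.192  path d0:-→d1:-→d2:-→d3:-→d4:-→d5:-→d6:-→d7:-→d8:-→d9:-→d10:-→d11:-→d12:H0→d13:-→d14:-→d15:-→d16:-→d17:-→d18:-→d19:-→d20:-→d21:-→d22:-→d23:-→d24:-→d25:-→d26:H3  best=H3
  ? 129.176.251.159  path d0:-→d1:-→d2:-→d3:-→d4:-→d5:-→d6:-→d7:-→d8:-→d9:-→d10:-→d11:-→d12:H0  best=H0
  ? 129.189.30.198  path d0:-→d1:-→d2:-→d3:-→d4:-→d5:-→d6:-→d7:-→d8:-→d9:-→d10:-→d11:-→d12:H0→d13:-→d14:-→d15:-→d16:-→d17:-→d18:-→d19:-→d20:-→d21:-→d22:-→d23:-→d24:-→d25:-→d26:H3  best=H3
  ? 129.176.0.0  path d0:-→d1:-→d2:-→d3:-→d4:-→d5:-→d6:-→d7:-→d8:-→d9:-→d10:-→d11:-→d12:H0  best=H0
  add 118.28.0.0/19 -> H6 at depth 19
  del 129.189.30.192/26 (clear depth 26)
  add 118.28.1.31/32 -> H4 at depth 32
  add 129.189.0.0/16 -> H1 at depth 16
  ? 45.85.139.213  path d0:-→d1:-→d2:-→d3:-  best=no-route
  ? 59.36.125.198  path d0:-→d1:-→d2:-→d3:-→d4:-  best=no-route
  add 129.189.30.240/28 -> H2 at depth 28
  ? 207.237.254.162  path d0:-→d1:-  best=no-route
  ? 118.28.0.91  path d0:-→d1:-→d2:-→d3:-→d4:-→d5:-→d6:-→d7:-→d8:-→d9:-→d10:-→d11:-→d12:-→d13:-→d14:-→d15:-→d16:-→d17:-→d18:-→d19:H6→d20:-→d21:-→d22:-→d23:-  best=H6
  ? 118.28.1.31  path d0:-→d1:-→d2:-→d3:-→d4:-→d5:-→d6:-→d7:-→d8:-→d9:-→d10:-→d11:-→d12:-→d13:-→d14:-→d15:-→d16:-→d17:-→d18:-→d19:H6→d20:-→d21:-→d22:-→d23:-→d24:-→d25:-→d26:-→d27:-→d28:-→d29:-→d30:-→d31:-→d32:H4  best=H4
  ? 129.189.30.246  path d0:-→d1:-→d2:-→d3:-→d4:-→d5:-→d6:-→d7:-→d8:-→d9:-→d10:-→d11:-→d12:H0→d13:-→d14:-→d15:-→d16:H1→d17:-→d18:-→d19:-→d20:-→d21:-→d22:-→d23:-→d24:-→d25:-→d26:-→d27:-→d28:H2  best=H2
  ? 129.189.11.22  path d0:-→d1:-→d2:-→d3:-→d4:-→d5:-→d6:-→d7:-→d8:-→d9:-→d10:-→d11:-→d12:H0→d13:-→d14:-→d15:-→d16:H1→d17:-→d18:-→d19:-  best=H1
  ? 129.189.30.240  path d0:-→d1:-→d2:-→d3:-→d4:-→d5:-→d6:-→d7:-→d8:-→d9:-→d10:-→d11:-→d12:H0→d13:-→d14:-→d15:-→d16:H1→d17:-→d18:-→d19:-→d20:-→d21:-→d22:-→d23:-→d24:-→d25:-→d26:-→d27:-→d28:H2  best=H2
  ? 118.28.1.31  path d0:-→d1:-→d2:-→d3:-→d4:-→d5:-→d6:-→d7:-→d8:-→d9:-→d10:-→d11:-→d12:-→d13:-→d14:-→d15:-→d16:-→d17:-→d18:-→d19:H6→d20:-→d21:-→d22:-→d23:-→d24:-→d25:-→d26:-→d27:-→d28:-→d29:-→d30:-→d31:-→d32:H4  best=H4
  add 118.0.0.0/9 -> H2 at depth 9
  add 118.28.0.0/16 -> H0 at depth 16
  del 118.0.0.0/9 (clear depth 9)
  add 49.12.59.112/28 -> H2 at depth 28
  add 129.189.30.240/28 -> H0 at depth 28
  add 118.28.1.16/28 -> H0 at depth 28
  ? 118.28.1.21  path d0:-→d1:-→d2:-→d3:-→d4:-→d5:-→d6:-→d7:-→d8:-→d9:-→d10:-→d11:-→d12:-→d13:-→d14:-→d15:-→d16:H0→d17:-→d18:-→d19:H6→d20:-→d21:-→d22:-→d23:-→d24:-→d25:-→d26:-→d27:-→d28:H0  best=H0
  add 118.28.0.0/17 -> H3 at depth 17
  add 0.0.0.0/0 -> H1 at depth 0
  ? 49.12.59.112  path d0:H1→d1:-→d2:-→d3:-→d4:-→d5:-→d6:-→d7:-→d8:-→d9:-→d10:-→d11:-→d12:-→d13:-→d14:-→d15:-→d16:-→d17:-→d18:-→d19:-→d20:-→d21:-→d22:-→d23:-→d24:-→d25:-→d26:-→d27:-→d28:H2  best=H2
  ? 49.12.59.113  path d0:H1→d1:-→d2:-→d3:-→d4:-→d5:-→d6:-→d7:-→d8:-→d9:-→d10:-→d11:-→d12:-→d13:-→d14:-→d15:-→d16:-→d17:-→d18:-→d19:-→d20:-→d21:-→d22:-→d23:-→d24:-→d25:-→d26:-→d27:-→d28:H2  best=H2
  add 118.16.0.0/12 -> H0 at depth 12
  add 0.0.0.0/0 -> H6 at depth 0
  ? 49.12.59.112  path d0:H6→d1:-→d2:-→d3:-→d4:-→d5:-→d6:-→d7:-→d8:-→d9:-→d10:-→d11:-→d12:-→d13:-→d14:-→d15:-→d16:-→d17:-→d18:-→d19:-→d20:-→d21:-→d22:-→d23:-→d24:-→d25:-→d26:-→d27:-→d28:H2  best=H2
  ? 172.107.80.234  path d0:H6→d1:-→d2:-  best=H6

== LOOKUPS ==
["H3","H0","H3","H0","no-route","no-route","no-route","H6","H4","H2","H1","H2","H4","H0","H2","H2","H2","H6"]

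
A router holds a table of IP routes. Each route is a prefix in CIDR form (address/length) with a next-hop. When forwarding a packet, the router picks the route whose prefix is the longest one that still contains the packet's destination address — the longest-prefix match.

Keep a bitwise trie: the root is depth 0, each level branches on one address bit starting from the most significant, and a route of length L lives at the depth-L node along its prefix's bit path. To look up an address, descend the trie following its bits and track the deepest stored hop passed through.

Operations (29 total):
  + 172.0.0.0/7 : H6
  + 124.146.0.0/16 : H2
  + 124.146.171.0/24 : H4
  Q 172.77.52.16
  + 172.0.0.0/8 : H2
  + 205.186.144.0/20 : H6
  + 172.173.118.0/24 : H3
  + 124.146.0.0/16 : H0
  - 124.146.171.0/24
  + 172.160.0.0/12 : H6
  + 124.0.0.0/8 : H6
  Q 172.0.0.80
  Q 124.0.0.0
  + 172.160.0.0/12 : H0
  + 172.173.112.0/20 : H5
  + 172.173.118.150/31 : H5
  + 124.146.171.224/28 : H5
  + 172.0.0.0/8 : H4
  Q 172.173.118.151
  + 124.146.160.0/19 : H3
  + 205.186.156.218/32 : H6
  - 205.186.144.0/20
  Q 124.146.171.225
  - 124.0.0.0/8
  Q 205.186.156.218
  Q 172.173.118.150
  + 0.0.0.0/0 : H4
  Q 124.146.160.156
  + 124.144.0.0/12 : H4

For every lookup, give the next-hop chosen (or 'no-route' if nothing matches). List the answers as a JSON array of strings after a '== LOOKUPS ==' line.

Process each operation:
  + 172.0.0.0/7 (H6) depth=7
  + 124.146.0.0/16 (H2) depth=16
  + 124.146.171.0/24 (H4) depth=24
  Q 172.77.52.16: descend 1010110 ; hops seen [H6] ; pick H6
  + 172.0.0.0/8 (H2) depth=8
  + 205.186.144.0/20 (H6) depth=20
  + 172.173.118.0/24 (H3) depth=24
  + 124.146.0.0/16 (H0) depth=16
  del 124.146.171.0/24 (clear depth 24)
  + 172.160.0.0/12 (H6) depth=12
  + 124.0.0.0/8 (H6) depth=8
  Q 172.0.0.80: descend 10101100 ; hops seen [H6,H2] ; pick H2
  Q 124.0.0.0: descend 01111100 ; hops seen [H6] ; pick H6
  + 172.160.0.0/12 (H0) depth=12
  + 172.173.112.0/20 (H5) depth=20
  + 172.173.118.150/31 (H5) depth=31
  + 124.146.171.224/28 (H5) depth=28
  + 172.0.0.0/8 (H4) depth=8
  Q 172.173.118.151: descend 1010110010101101011101101001011 ; hops seen [H6,H4,H0,H5,H3,H5] ; pick H5
  + 124.146.160.0/19 (H3) depth=19
  + 205.186.156.218/32 (H6) depth=32
  del 205.186.144.0/20 (clear depth 20)
  Q 124.146.171.225: descend 0111110010010010101010111110 ; hops seen [H6,H0,H3,H5] ; pick H5
  del 124.0.0.0/8 (clear depth 8)
  Q 205.186.156.218: descend 11001101101110101001110011011010 ; hops seen [H6] ; pick H6
  Q 172.173.118.150: descend 1010110010101101011101101001011 ; hops seen [H6,H4,H0,H5,H3,H5] ; pick H5
  + 0.0.0.0/0 (H4) depth=0
  Q 124.146.160.156: descend 01111100100100101010 ; hops seen [H4,H0,H3] ; pick H3
  + 124.144.0.0/12 (H4) depth=12

== LOOKUPS ==
["H6","H2","H6","H5","H5","H6","H5","H3"]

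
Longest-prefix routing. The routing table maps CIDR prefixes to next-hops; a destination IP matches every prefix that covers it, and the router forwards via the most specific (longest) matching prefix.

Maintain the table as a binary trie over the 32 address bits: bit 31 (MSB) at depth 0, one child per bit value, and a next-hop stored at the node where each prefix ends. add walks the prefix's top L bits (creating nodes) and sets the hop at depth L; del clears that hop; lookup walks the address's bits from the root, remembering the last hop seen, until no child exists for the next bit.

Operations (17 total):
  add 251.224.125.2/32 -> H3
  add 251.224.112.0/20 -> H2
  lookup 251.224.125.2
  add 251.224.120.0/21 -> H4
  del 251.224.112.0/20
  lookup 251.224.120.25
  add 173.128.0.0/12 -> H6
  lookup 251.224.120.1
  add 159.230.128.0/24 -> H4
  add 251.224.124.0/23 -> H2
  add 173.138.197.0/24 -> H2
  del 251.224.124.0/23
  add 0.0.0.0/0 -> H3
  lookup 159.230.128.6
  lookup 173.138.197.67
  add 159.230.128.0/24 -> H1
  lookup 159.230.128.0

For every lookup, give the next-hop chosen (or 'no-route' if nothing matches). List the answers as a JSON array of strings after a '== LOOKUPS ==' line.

Process each operation:
  add 251.224.125.2/32 -> H3 at depth 32
  add 251.224.112.0/20 -> H2 at depth 20
  lookup 251.224.125.2: bits 11111011111000000111110100000010 walk d0:-→d1:-→d2:-→d3:-→d4:-→d5:-→d6:-→d7:-→d8:-→d9:-→d10:-→d11:-→d12:-→d13:-→d14:-→d15:-→d16:-→d17:-→d18:-→d19:-→d20:H2→d21:-→d22:-→d23:-→d24:-→d25:-→d26:-→d27:-→d28:-→d29:-→d30:-→d31:-→d32:H3 -> H3
  add 251.224.120.0/21 -> H4 at depth 21
  - 251.224.112.0/20 clear@20
  lookup 251.224.120.25: bits 111110111110000001111 walk d0:-→d1:-→d2:-→d3:-→d4:-→d5:-→d6:-→d7:-→d8:-→d9:-→d10:-→d11:-→d12:-→d13:-→d14:-→d15:-→d16:-→d17:-→d18:-→d19:-→d20:-→d21:H4 -> H4
  add 173.128.0.0/12 -> H6 at depth 12
  lookup 251.224.120.1: bits 111110111110000001111 walk d0:-→d1:-→d2:-→d3:-→d4:-→d5:-→d6:-→d7:-→d8:-→d9:-→d10:-→d11:-→d12:-→d13:-→d14:-→d15:-→d16:-→d17:-→d18:-→d19:-→d20:-→d21:H4 -> H4
  add 159.230.128.0/24 -> H4 at depth 24
  add 251.224.124.0/23 -> H2 at depth 23
  add 173.138.197.0/24 -> H2 at depth 24
  - 251.224.124.0/23 clear@23
  add 0.0.0.0/0 -> H3 at depth 0
  lookup 159.230.128.6: bits 100111111110011010000000 walk d0:H3→d1:-→d2:-→d3:-→d4:-→d5:-→d6:-→d7:-→d8:-→d9:-→d10:-→d11:-→d12:-→d13:-→d14:-→d15:-→d16:-→d17:-→d18:-→d19:-→d20:-→d21:-→d22:-→d23:-→d24:H4 -> H4
  lookup 173.138.197.67: bits 101011011000101011000101 walk d0:H3→d1:-→d2:-→d3:-→d4:-→d5:-→d6:-→d7:-→d8:-→d9:-→d10:-→d11:-→d12:H6→d13:-→d14:-→d15:-→d16:-→d17:-→d18:-→d19:-→d20:-→d21:-→d22:-→d23:-→d24:H2 -> H2
  add 159.230.128.0/24 -> H1 at depth 24
  lookup 159.230.128.0: bits 100111111110011010000000 walk d0:H3→d1:-→d2:-→d3:-→d4:-→d5:-→d6:-→d7:-→d8:-→d9:-→d10:-→d11:-→d12:-→d13:-→d14:-→d15:-→d16:-→d17:-→d18:-→d19:-→d20:-→d21:-→d22:-→d23:-→d24:H1 -> H1

== LOOKUPS ==
["H3","H4","H4","H4","H2","H1"]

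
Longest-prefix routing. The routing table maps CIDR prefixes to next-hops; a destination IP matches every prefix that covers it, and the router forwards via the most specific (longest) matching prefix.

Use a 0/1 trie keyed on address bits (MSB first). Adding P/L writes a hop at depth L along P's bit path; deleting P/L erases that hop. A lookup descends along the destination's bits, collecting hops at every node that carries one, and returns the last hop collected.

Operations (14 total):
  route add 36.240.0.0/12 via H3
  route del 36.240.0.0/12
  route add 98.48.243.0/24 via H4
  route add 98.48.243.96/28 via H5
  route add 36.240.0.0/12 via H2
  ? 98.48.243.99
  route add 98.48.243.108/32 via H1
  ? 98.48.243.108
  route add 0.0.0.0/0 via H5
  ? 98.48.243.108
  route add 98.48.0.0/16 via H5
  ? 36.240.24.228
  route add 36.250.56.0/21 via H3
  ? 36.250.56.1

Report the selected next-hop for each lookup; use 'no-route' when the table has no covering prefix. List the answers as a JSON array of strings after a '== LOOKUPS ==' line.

Trace:
  + 36.240.0.0/12 (H3) depth=12
  del 36.240.0.0/12 (clear depth 12)
  + 98.48.243.0/24 (H4) depth=24
  + 98.48.243.96/28 (H5) depth=28
  + 36.240.0.0/12 (H2) depth=12
  Q 98.48.243.99: descend 0110001000110000111100110110 ; hops seen [H4,H5] ; pick H5
  + 98.48.243.108/32 (H1) depth=32
  Q 98.48.243.108: descend 01100010001100001111001101101100 ; hops seen [H4,H5,H1] ; pick H1
  + 0.0.0.0/0 (H5) depth=0
  Q 98.48.243.108: descend 01100010001100001111001101101100 ; hops seen [H5,H4,H5,H1] ; pick H1
  + 98.48.0.0/16 (H5) depth=16
  Q 36.240.24.228: descend 001001001111 ; hops seen [H5,H2] ; pick H2
  + 36.250.56.0/21 (H3) depth=21
  Q 36.250.56.1: descend 001001001111101000111 ; hops seen [H5,H2,H3] ; pick H3

== LOOKUPS ==
["H5","H1","H1","H2","H3"]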